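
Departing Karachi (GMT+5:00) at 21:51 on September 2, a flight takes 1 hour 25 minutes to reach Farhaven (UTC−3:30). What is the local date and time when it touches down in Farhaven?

14:46 on September 2

Convert departure to UTC: 21:51 − 5:00 = 16:51 UTC on Sep 2.
Add 1 hour and 25 minutes travel time → 18:16 UTC.
Farhaven is UTC−3:30, so local arrival = 18:16 − 3:30 = 14:46 on Sep 2.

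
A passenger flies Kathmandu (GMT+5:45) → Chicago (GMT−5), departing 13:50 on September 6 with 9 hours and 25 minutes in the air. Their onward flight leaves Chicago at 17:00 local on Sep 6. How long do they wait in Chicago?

4 hours 30 minutes

Convert departure to UTC: 13:50 − 5:45 = 08:05 UTC on Sep 6.
Add 9 hours and 25 minutes flight time → 17:30 UTC.
Chicago is UTC−5:00, so local arrival = 17:30 − 5:00 = 12:30 on Sep 6.
Layover = 17:00 − 12:30 = 4 hours 30 minutes.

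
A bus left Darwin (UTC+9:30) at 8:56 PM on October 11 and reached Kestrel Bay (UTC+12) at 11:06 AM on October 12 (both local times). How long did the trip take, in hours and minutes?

Departure in UTC: 8:56 PM − 9:30 = 11:26 AM on Oct 11.
Arrival in UTC: 11:06 AM − 12:00 = 11:06 PM on Oct 11.
Elapsed = 11:06 PM − 11:26 AM = 11 hours 40 minutes.

11 hours 40 minutes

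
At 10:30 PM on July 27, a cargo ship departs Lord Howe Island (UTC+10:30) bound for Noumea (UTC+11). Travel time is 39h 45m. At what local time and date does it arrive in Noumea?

2:45 PM on July 29

Convert departure to UTC: 10:30 PM − 10:30 = 12:00 PM UTC on Jul 27.
Add 39 hours and 45 minutes travel time → 3:45 AM UTC (Jul 29).
Noumea is UTC+11:00, so local arrival = 3:45 AM + 11:00 = 2:45 PM on Jul 29.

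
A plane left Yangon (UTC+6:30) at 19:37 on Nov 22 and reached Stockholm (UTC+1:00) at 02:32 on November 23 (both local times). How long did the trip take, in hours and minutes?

12 hours 25 minutes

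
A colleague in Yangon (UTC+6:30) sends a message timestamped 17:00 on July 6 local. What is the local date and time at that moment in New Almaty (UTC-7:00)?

New Almaty is 13:30 behind Yangon.
Shift by the zone difference: 17:00 − 13:30 = 03:30 on Jul 6 in New Almaty.

03:30 on July 6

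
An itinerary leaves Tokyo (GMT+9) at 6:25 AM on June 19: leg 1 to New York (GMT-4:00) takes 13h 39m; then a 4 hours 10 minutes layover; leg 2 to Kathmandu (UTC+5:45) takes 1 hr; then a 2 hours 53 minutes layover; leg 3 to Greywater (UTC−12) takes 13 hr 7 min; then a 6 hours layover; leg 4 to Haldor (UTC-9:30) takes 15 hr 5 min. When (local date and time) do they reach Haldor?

Convert departure to UTC: 6:25 AM − 9:00 = 9:25 PM UTC on Jun 18.
Add 13 hours 39 minutes leg 1 → 11:04 AM UTC (Jun 19).
Add 4 hours 10 minutes layover in New York → 3:14 PM UTC.
Add 1 hour leg 2 → 4:14 PM UTC.
Add 2 hours and 53 minutes layover in Kathmandu → 7:07 PM UTC.
Add 13 hours and 7 minutes leg 3 → 8:14 AM UTC (Jun 20).
Add 6 hours layover in Greywater → 2:14 PM UTC.
Add 15 hours 5 minutes leg 4 → 5:19 AM UTC (Jun 21).
Haldor is UTC−9:30, so local arrival = 5:19 AM − 9:30 = 7:49 PM on Jun 20.

7:49 PM on Jun 20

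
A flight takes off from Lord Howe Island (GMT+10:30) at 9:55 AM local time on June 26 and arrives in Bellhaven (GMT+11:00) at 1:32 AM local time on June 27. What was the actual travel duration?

15 hours 7 minutes

Departure in UTC: 9:55 AM − 10:30 = 11:25 PM on Jun 25.
Arrival in UTC: 1:32 AM − 11:00 = 2:32 PM on Jun 26.
Elapsed = 2:32 PM − 11:25 PM (+1 day) = 15 hours 7 minutes.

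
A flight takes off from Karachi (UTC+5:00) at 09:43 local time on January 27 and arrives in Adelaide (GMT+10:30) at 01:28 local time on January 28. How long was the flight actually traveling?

10 hours 15 minutes

Departure in UTC: 09:43 − 5:00 = 04:43 on Jan 27.
Arrival in UTC: 01:28 − 10:30 = 14:58 on Jan 27.
Elapsed = 14:58 − 04:43 = 10 hours 15 minutes.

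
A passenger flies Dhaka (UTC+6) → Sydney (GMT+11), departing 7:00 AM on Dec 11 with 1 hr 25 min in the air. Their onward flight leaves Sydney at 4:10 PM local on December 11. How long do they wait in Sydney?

2 hours 45 minutes

Convert departure to UTC: 7:00 AM − 6:00 = 1:00 AM UTC on Dec 11.
Add 1 hour 25 minutes flight time → 2:25 AM UTC.
Sydney is UTC+11:00, so local arrival = 2:25 AM + 11:00 = 1:25 PM on Dec 11.
Layover = 4:10 PM − 1:25 PM = 2 hours 45 minutes.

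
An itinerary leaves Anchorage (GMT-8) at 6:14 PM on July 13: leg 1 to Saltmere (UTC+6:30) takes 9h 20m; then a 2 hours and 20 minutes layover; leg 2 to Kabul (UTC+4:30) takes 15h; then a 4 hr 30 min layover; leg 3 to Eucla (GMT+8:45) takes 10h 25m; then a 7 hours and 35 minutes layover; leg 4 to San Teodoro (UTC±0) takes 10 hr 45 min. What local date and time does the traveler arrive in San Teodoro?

Convert departure to UTC: 6:14 PM + 8:00 = 2:14 AM UTC on Jul 14.
Add 9 hours and 20 minutes leg 1 → 11:34 AM UTC.
Add 2 hours 20 minutes layover in Saltmere → 1:54 PM UTC.
Add 15 hours leg 2 → 4:54 AM UTC (Jul 15).
Add 4 hours and 30 minutes layover in Kabul → 9:24 AM UTC.
Add 10 hours 25 minutes leg 3 → 7:49 PM UTC.
Add 7 hours and 35 minutes layover in Eucla → 3:24 AM UTC (Jul 16).
Add 10 hours 45 minutes leg 4 → 2:09 PM UTC.
San Teodoro is UTC+0, so local arrival is the same: 2:09 PM on Jul 16.

2:09 PM on Jul 16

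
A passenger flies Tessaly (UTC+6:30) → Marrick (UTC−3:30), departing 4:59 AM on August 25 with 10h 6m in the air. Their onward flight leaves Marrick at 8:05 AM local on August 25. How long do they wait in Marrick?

Convert departure to UTC: 4:59 AM − 6:30 = 10:29 PM UTC on Aug 24.
Add 10 hours 6 minutes flight time → 8:35 AM UTC (Aug 25).
Marrick is UTC−3:30, so local arrival = 8:35 AM − 3:30 = 5:05 AM on Aug 25.
Layover = 8:05 AM − 5:05 AM = 3 hours.

3 hours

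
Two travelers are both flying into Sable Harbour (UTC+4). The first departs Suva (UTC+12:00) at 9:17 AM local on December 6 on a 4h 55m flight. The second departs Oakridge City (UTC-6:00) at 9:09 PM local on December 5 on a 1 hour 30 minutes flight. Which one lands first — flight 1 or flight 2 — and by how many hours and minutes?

the first, by 2 hours 27 minutes

Flight 1 in UTC: 9:17 AM − 12:00 = 9:17 PM on Dec 5.
+4 hours and 55 minutes → arrive 2:12 AM UTC on Dec 6.
Flight 2 in UTC: 9:09 PM + 6:00 = 3:09 AM on Dec 6.
+1 hour and 30 minutes → arrive 4:39 AM UTC on Dec 6.
Flight 1 lands earlier by 2 hours 27 minutes.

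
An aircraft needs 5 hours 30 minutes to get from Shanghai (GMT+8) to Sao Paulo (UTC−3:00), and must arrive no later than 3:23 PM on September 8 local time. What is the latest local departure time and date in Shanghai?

8:53 PM on September 8

Target arrival in UTC: 3:23 PM + 3:00 = 6:23 PM on Sep 8.
Subtract 5 hours and 30 minutes → departure 12:53 PM UTC on Sep 8.
Shanghai is UTC+8:00: 12:53 PM + 8:00 = 8:53 PM on Sep 8.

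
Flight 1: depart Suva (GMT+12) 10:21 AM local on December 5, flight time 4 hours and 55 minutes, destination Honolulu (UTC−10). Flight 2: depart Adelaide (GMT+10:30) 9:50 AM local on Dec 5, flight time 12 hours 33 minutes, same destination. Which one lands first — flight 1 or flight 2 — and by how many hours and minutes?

the first, by 8 hours 37 minutes

Flight 1 in UTC: 10:21 AM − 12:00 = 10:21 PM on Dec 4.
+4 hours 55 minutes → arrive 3:16 AM UTC on Dec 5.
Flight 2 in UTC: 9:50 AM − 10:30 = 11:20 PM on Dec 4.
+12 hours and 33 minutes → arrive 11:53 AM UTC on Dec 5.
Flight 1 lands earlier by 8 hours 37 minutes.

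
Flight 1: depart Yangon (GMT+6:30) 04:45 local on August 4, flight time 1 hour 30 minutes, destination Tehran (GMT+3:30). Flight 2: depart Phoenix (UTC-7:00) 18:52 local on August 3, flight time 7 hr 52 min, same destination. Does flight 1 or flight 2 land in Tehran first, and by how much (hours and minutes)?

the first, by 9 hours 59 minutes

Flight 1 in UTC: 04:45 − 6:30 = 22:15 on Aug 3.
+1 hour and 30 minutes → arrive 23:45 UTC on Aug 3.
Flight 2 in UTC: 18:52 + 7:00 = 01:52 on Aug 4.
+7 hours 52 minutes → arrive 09:44 UTC on Aug 4.
Flight 1 lands earlier by 9 hours 59 minutes.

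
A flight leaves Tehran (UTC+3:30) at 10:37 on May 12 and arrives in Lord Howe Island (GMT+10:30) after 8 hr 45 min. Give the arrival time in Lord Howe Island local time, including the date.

02:22 on May 13

Lord Howe Island is 7:00 ahead of Tehran.
After 8 hours and 45 minutes it is 19:22 in Tehran.
Shift by the zone difference: 19:22 + 7:00 = 02:22 on May 13 in Lord Howe Island.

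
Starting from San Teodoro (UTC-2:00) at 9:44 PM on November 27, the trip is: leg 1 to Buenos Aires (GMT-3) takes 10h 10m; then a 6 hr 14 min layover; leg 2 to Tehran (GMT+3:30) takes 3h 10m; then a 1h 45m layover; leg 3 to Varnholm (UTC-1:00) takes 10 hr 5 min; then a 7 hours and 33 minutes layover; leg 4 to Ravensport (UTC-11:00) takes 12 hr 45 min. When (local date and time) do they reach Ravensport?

4:26 PM on November 29

Convert departure to UTC: 9:44 PM + 2:00 = 11:44 PM UTC on Nov 27.
Add 10 hours 10 minutes leg 1 → 9:54 AM UTC (Nov 28).
Add 6 hours 14 minutes layover in Buenos Aires → 4:08 PM UTC.
Add 3 hours and 10 minutes leg 2 → 7:18 PM UTC.
Add 1 hour and 45 minutes layover in Tehran → 9:03 PM UTC.
Add 10 hours 5 minutes leg 3 → 7:08 AM UTC (Nov 29).
Add 7 hours and 33 minutes layover in Varnholm → 2:41 PM UTC.
Add 12 hours and 45 minutes leg 4 → 3:26 AM UTC (Nov 30).
Ravensport is UTC−11:00, so local arrival = 3:26 AM − 11:00 = 4:26 PM on Nov 29.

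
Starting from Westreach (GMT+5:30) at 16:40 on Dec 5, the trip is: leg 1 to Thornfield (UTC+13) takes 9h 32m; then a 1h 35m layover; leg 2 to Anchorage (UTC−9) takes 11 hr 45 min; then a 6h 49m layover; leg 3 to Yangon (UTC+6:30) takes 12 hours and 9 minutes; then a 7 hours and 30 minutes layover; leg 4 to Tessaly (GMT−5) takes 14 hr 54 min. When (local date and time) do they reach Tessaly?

22:24 on December 7

Convert departure to UTC: 16:40 − 5:30 = 11:10 UTC on Dec 5.
Add 9 hours and 32 minutes leg 1 → 20:42 UTC.
Add 1 hour and 35 minutes layover in Thornfield → 22:17 UTC.
Add 11 hours 45 minutes leg 2 → 10:02 UTC (Dec 6).
Add 6 hours 49 minutes layover in Anchorage → 16:51 UTC.
Add 12 hours and 9 minutes leg 3 → 05:00 UTC (Dec 7).
Add 7 hours 30 minutes layover in Yangon → 12:30 UTC.
Add 14 hours and 54 minutes leg 4 → 03:24 UTC (Dec 8).
Tessaly is UTC−5:00, so local arrival = 03:24 − 5:00 = 22:24 on Dec 7.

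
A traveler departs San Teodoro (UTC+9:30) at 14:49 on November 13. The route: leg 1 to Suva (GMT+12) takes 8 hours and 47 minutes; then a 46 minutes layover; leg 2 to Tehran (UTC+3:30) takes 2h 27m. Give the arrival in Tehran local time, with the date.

20:49 on November 13

Convert departure to UTC: 14:49 − 9:30 = 05:19 UTC on Nov 13.
Add 8 hours and 47 minutes leg 1 → 14:06 UTC.
Add 46 minutes layover in Suva → 14:52 UTC.
Add 2 hours 27 minutes leg 2 → 17:19 UTC.
Tehran is UTC+3:30, so local arrival = 17:19 + 3:30 = 20:49 on Nov 13.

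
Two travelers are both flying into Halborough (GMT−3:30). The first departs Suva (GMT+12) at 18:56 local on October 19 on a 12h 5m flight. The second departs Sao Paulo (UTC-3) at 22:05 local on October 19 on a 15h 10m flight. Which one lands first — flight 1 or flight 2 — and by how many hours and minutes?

Flight 1 in UTC: 18:56 − 12:00 = 06:56 on Oct 19.
+12 hours 5 minutes → arrive 19:01 UTC on Oct 19.
Flight 2 in UTC: 22:05 + 3:00 = 01:05 on Oct 20.
+15 hours 10 minutes → arrive 16:15 UTC on Oct 20.
Flight 1 lands earlier by 21 hours 14 minutes.

the first, by 21 hours 14 minutes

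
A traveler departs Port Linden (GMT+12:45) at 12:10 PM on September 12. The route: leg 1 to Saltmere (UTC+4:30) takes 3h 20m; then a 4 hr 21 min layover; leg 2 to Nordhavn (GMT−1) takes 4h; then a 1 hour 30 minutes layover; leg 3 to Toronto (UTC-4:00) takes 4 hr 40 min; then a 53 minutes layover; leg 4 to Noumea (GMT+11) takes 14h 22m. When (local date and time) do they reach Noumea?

Convert departure to UTC: 12:10 PM − 12:45 = 11:25 PM UTC on Sep 11.
Add 3 hours 20 minutes leg 1 → 2:45 AM UTC (Sep 12).
Add 4 hours and 21 minutes layover in Saltmere → 7:06 AM UTC.
Add 4 hours leg 2 → 11:06 AM UTC.
Add 1 hour and 30 minutes layover in Nordhavn → 12:36 PM UTC.
Add 4 hours and 40 minutes leg 3 → 5:16 PM UTC.
Add 53 minutes layover in Toronto → 6:09 PM UTC.
Add 14 hours and 22 minutes leg 4 → 8:31 AM UTC (Sep 13).
Noumea is UTC+11:00, so local arrival = 8:31 AM + 11:00 = 7:31 PM on Sep 13.

7:31 PM on September 13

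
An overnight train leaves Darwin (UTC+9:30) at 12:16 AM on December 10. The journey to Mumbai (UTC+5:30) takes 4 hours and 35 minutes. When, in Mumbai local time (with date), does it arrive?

Mumbai is 4:00 behind Darwin.
After 4 hours and 35 minutes it is 4:51 AM in Darwin.
Shift by the zone difference: 4:51 AM − 4:00 = 12:51 AM on Dec 10 in Mumbai.

12:51 AM on December 10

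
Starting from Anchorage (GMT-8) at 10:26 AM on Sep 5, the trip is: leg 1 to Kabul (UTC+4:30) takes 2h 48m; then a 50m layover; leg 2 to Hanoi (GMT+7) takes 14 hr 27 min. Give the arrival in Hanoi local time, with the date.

7:31 PM on September 6

Convert departure to UTC: 10:26 AM + 8:00 = 6:26 PM UTC on Sep 5.
Add 2 hours and 48 minutes leg 1 → 9:14 PM UTC.
Add 50 minutes layover in Kabul → 10:04 PM UTC.
Add 14 hours and 27 minutes leg 2 → 12:31 PM UTC (Sep 6).
Hanoi is UTC+7:00, so local arrival = 12:31 PM + 7:00 = 7:31 PM on Sep 6.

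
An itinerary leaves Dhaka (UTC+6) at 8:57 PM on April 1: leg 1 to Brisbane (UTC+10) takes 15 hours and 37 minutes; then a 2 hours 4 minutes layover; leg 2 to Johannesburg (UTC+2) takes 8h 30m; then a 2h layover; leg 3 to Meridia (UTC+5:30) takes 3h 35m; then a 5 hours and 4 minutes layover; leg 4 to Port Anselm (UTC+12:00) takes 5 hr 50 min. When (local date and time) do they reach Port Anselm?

Convert departure to UTC: 8:57 PM − 6:00 = 2:57 PM UTC on Apr 1.
Add 15 hours 37 minutes leg 1 → 6:34 AM UTC (Apr 2).
Add 2 hours 4 minutes layover in Brisbane → 8:38 AM UTC.
Add 8 hours and 30 minutes leg 2 → 5:08 PM UTC.
Add 2 hours layover in Johannesburg → 7:08 PM UTC.
Add 3 hours 35 minutes leg 3 → 10:43 PM UTC.
Add 5 hours and 4 minutes layover in Meridia → 3:47 AM UTC (Apr 3).
Add 5 hours 50 minutes leg 4 → 9:37 AM UTC.
Port Anselm is UTC+12:00, so local arrival = 9:37 AM + 12:00 = 9:37 PM on Apr 3.

9:37 PM on Apr 3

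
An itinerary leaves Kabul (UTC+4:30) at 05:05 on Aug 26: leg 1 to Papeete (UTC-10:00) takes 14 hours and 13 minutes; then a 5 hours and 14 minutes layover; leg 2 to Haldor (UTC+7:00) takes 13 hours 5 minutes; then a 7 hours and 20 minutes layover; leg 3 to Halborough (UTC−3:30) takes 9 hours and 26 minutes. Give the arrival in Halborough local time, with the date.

22:23 on August 27

Convert departure to UTC: 05:05 − 4:30 = 00:35 UTC on Aug 26.
Add 14 hours and 13 minutes leg 1 → 14:48 UTC.
Add 5 hours 14 minutes layover in Papeete → 20:02 UTC.
Add 13 hours and 5 minutes leg 2 → 09:07 UTC (Aug 27).
Add 7 hours 20 minutes layover in Haldor → 16:27 UTC.
Add 9 hours 26 minutes leg 3 → 01:53 UTC (Aug 28).
Halborough is UTC−3:30, so local arrival = 01:53 − 3:30 = 22:23 on Aug 27.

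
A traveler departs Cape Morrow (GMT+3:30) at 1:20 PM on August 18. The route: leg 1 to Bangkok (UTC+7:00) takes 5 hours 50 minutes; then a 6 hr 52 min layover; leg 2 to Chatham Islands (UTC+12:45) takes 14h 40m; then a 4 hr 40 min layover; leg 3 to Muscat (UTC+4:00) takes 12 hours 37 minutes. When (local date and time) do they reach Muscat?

10:29 AM on August 20

Convert departure to UTC: 1:20 PM − 3:30 = 9:50 AM UTC on Aug 18.
Add 5 hours 50 minutes leg 1 → 3:40 PM UTC.
Add 6 hours 52 minutes layover in Bangkok → 10:32 PM UTC.
Add 14 hours and 40 minutes leg 2 → 1:12 PM UTC (Aug 19).
Add 4 hours 40 minutes layover in Chatham Islands → 5:52 PM UTC.
Add 12 hours 37 minutes leg 3 → 6:29 AM UTC (Aug 20).
Muscat is UTC+4:00, so local arrival = 6:29 AM + 4:00 = 10:29 AM on Aug 20.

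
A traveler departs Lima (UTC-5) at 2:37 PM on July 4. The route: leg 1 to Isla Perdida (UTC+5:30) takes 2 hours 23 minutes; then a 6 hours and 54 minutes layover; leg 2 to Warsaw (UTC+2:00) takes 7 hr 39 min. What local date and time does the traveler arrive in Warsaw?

2:33 PM on Jul 5

Convert departure to UTC: 2:37 PM + 5:00 = 7:37 PM UTC on Jul 4.
Add 2 hours and 23 minutes leg 1 → 10:00 PM UTC.
Add 6 hours 54 minutes layover in Isla Perdida → 4:54 AM UTC (Jul 5).
Add 7 hours 39 minutes leg 2 → 12:33 PM UTC.
Warsaw is UTC+2:00, so local arrival = 12:33 PM + 2:00 = 2:33 PM on Jul 5.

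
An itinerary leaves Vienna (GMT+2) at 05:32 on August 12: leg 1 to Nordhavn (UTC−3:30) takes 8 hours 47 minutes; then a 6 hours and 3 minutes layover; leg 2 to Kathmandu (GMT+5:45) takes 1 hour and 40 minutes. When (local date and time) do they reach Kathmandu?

01:47 on August 13

Convert departure to UTC: 05:32 − 2:00 = 03:32 UTC on Aug 12.
Add 8 hours and 47 minutes leg 1 → 12:19 UTC.
Add 6 hours 3 minutes layover in Nordhavn → 18:22 UTC.
Add 1 hour 40 minutes leg 2 → 20:02 UTC.
Kathmandu is UTC+5:45, so local arrival = 20:02 + 5:45 = 01:47 on Aug 13.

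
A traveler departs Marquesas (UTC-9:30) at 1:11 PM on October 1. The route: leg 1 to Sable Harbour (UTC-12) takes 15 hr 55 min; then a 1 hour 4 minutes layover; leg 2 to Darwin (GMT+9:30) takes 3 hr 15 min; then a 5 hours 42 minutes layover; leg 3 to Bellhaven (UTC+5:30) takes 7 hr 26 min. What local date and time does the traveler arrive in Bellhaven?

Convert departure to UTC: 1:11 PM + 9:30 = 10:41 PM UTC on Oct 1.
Add 15 hours 55 minutes leg 1 → 2:36 PM UTC (Oct 2).
Add 1 hour and 4 minutes layover in Sable Harbour → 3:40 PM UTC.
Add 3 hours and 15 minutes leg 2 → 6:55 PM UTC.
Add 5 hours 42 minutes layover in Darwin → 12:37 AM UTC (Oct 3).
Add 7 hours and 26 minutes leg 3 → 8:03 AM UTC.
Bellhaven is UTC+5:30, so local arrival = 8:03 AM + 5:30 = 1:33 PM on Oct 3.

1:33 PM on October 3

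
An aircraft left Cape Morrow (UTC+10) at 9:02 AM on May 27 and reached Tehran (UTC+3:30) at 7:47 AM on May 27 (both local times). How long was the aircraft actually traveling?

5 hours 15 minutes

Departure in UTC: 9:02 AM − 10:00 = 11:02 PM on May 26.
Arrival in UTC: 7:47 AM − 3:30 = 4:17 AM on May 27.
Elapsed = 4:17 AM − 11:02 PM (+1 day) = 5 hours 15 minutes.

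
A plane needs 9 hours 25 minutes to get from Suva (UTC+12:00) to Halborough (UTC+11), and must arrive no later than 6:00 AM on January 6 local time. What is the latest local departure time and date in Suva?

Target arrival in UTC: 6:00 AM − 11:00 = 7:00 PM on Jan 5.
Subtract 9 hours 25 minutes → departure 9:35 AM UTC on Jan 5.
Suva is UTC+12:00: 9:35 AM + 12:00 = 9:35 PM on Jan 5.

9:35 PM on January 5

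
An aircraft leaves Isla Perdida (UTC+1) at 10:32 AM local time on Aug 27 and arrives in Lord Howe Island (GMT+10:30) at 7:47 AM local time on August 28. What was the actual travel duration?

Lord Howe Island is 9:30 ahead of Isla Perdida.
Clock-face elapsed time (ignoring zones) is 21 hours 15 minutes.
Actual elapsed = 21 hours 15 minutes − 9:30 = 11 hours 45 minutes.

11 hours 45 minutes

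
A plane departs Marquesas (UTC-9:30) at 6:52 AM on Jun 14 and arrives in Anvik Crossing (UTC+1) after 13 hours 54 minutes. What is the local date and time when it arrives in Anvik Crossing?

Convert departure to UTC: 6:52 AM + 9:30 = 4:22 PM UTC on Jun 14.
Add 13 hours 54 minutes travel time → 6:16 AM UTC (Jun 15).
Anvik Crossing is UTC+1:00, so local arrival = 6:16 AM + 1:00 = 7:16 AM on Jun 15.

7:16 AM on June 15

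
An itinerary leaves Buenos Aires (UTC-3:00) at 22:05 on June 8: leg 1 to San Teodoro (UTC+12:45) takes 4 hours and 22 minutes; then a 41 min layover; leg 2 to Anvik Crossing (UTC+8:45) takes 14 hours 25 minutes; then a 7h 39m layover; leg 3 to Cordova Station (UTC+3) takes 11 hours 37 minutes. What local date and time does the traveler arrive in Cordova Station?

Convert departure to UTC: 22:05 + 3:00 = 01:05 UTC on Jun 9.
Add 4 hours and 22 minutes leg 1 → 05:27 UTC.
Add 41 minutes layover in San Teodoro → 06:08 UTC.
Add 14 hours and 25 minutes leg 2 → 20:33 UTC.
Add 7 hours and 39 minutes layover in Anvik Crossing → 04:12 UTC (Jun 10).
Add 11 hours 37 minutes leg 3 → 15:49 UTC.
Cordova Station is UTC+3:00, so local arrival = 15:49 + 3:00 = 18:49 on Jun 10.

18:49 on June 10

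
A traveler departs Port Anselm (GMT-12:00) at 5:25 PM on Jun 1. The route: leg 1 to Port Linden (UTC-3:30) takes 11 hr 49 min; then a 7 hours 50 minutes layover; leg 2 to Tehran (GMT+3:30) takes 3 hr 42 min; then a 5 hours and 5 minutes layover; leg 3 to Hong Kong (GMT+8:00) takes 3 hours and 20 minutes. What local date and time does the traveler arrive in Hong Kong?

9:11 PM on June 3

Convert departure to UTC: 5:25 PM + 12:00 = 5:25 AM UTC on Jun 2.
Add 11 hours and 49 minutes leg 1 → 5:14 PM UTC.
Add 7 hours and 50 minutes layover in Port Linden → 1:04 AM UTC (Jun 3).
Add 3 hours and 42 minutes leg 2 → 4:46 AM UTC.
Add 5 hours 5 minutes layover in Tehran → 9:51 AM UTC.
Add 3 hours and 20 minutes leg 3 → 1:11 PM UTC.
Hong Kong is UTC+8:00, so local arrival = 1:11 PM + 8:00 = 9:11 PM on Jun 3.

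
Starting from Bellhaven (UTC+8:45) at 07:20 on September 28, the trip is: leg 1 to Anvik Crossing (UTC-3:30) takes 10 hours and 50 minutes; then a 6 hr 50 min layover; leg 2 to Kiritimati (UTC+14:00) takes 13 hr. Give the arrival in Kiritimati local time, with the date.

Convert departure to UTC: 07:20 − 8:45 = 22:35 UTC on Sep 27.
Add 10 hours and 50 minutes leg 1 → 09:25 UTC (Sep 28).
Add 6 hours 50 minutes layover in Anvik Crossing → 16:15 UTC.
Add 13 hours leg 2 → 05:15 UTC (Sep 29).
Kiritimati is UTC+14:00, so local arrival = 05:15 + 14:00 = 19:15 on Sep 29.

19:15 on September 29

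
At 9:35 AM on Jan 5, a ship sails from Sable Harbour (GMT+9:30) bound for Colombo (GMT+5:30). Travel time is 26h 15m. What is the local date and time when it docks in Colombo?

Convert departure to UTC: 9:35 AM − 9:30 = 12:05 AM UTC on Jan 5.
Add 26 hours 15 minutes travel time → 2:20 AM UTC (Jan 6).
Colombo is UTC+5:30, so local arrival = 2:20 AM + 5:30 = 7:50 AM on Jan 6.

7:50 AM on January 6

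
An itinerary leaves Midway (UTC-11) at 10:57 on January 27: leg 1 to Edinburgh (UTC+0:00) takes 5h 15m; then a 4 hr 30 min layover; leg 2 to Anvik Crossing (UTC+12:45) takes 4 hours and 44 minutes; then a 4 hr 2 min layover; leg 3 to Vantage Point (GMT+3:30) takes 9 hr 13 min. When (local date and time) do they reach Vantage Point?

Convert departure to UTC: 10:57 + 11:00 = 21:57 UTC on Jan 27.
Add 5 hours and 15 minutes leg 1 → 03:12 UTC (Jan 28).
Add 4 hours and 30 minutes layover in Edinburgh → 07:42 UTC.
Add 4 hours and 44 minutes leg 2 → 12:26 UTC.
Add 4 hours 2 minutes layover in Anvik Crossing → 16:28 UTC.
Add 9 hours 13 minutes leg 3 → 01:41 UTC (Jan 29).
Vantage Point is UTC+3:30, so local arrival = 01:41 + 3:30 = 05:11 on Jan 29.

05:11 on January 29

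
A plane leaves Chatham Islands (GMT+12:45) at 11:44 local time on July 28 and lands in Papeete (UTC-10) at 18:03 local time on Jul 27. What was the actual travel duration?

5 hours 4 minutes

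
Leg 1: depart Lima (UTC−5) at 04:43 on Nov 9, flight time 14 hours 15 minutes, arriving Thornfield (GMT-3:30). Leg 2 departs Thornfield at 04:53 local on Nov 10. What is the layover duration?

8 hours 25 minutes

Convert departure to UTC: 04:43 + 5:00 = 09:43 UTC on Nov 9.
Add 14 hours and 15 minutes flight time → 23:58 UTC.
Thornfield is UTC−3:30, so local arrival = 23:58 − 3:30 = 20:28 on Nov 9.
Layover = 04:53 − 20:28 (+1 day) = 8 hours 25 minutes.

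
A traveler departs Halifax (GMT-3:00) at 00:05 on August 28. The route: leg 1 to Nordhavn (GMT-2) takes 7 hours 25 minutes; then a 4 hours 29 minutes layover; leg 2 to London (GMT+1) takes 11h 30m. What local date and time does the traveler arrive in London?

03:29 on August 29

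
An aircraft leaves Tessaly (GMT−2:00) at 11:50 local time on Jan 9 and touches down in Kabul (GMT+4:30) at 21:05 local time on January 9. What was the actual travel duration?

2 hours 45 minutes

Kabul is 6:30 ahead of Tessaly.
Clock-face elapsed time (ignoring zones) is 9 hours 15 minutes.
Actual elapsed = 9 hours 15 minutes − 6:30 = 2 hours 45 minutes.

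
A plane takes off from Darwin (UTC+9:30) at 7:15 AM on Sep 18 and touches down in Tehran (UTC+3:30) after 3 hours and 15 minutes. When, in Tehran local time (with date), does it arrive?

4:30 AM on September 18

Convert departure to UTC: 7:15 AM − 9:30 = 9:45 PM UTC on Sep 17.
Add 3 hours 15 minutes travel time → 1:00 AM UTC (Sep 18).
Tehran is UTC+3:30, so local arrival = 1:00 AM + 3:30 = 4:30 AM on Sep 18.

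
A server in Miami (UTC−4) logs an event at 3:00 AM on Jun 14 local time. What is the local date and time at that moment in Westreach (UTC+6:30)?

Westreach is 10:30 ahead of Miami.
Shift by the zone difference: 3:00 AM + 10:30 = 1:30 PM on Jun 14 in Westreach.

1:30 PM on June 14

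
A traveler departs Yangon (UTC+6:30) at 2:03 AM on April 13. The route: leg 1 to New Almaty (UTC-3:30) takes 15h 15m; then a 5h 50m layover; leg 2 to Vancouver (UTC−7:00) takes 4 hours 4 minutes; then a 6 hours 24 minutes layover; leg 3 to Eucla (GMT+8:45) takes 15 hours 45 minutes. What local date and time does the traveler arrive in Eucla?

Convert departure to UTC: 2:03 AM − 6:30 = 7:33 PM UTC on Apr 12.
Add 15 hours 15 minutes leg 1 → 10:48 AM UTC (Apr 13).
Add 5 hours 50 minutes layover in New Almaty → 4:38 PM UTC.
Add 4 hours and 4 minutes leg 2 → 8:42 PM UTC.
Add 6 hours and 24 minutes layover in Vancouver → 3:06 AM UTC (Apr 14).
Add 15 hours 45 minutes leg 3 → 6:51 PM UTC.
Eucla is UTC+8:45, so local arrival = 6:51 PM + 8:45 = 3:36 AM on Apr 15.

3:36 AM on Apr 15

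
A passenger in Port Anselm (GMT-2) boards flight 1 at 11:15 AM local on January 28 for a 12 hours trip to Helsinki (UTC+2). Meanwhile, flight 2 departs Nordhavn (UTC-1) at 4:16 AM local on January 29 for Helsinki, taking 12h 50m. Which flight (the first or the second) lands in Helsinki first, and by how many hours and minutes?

Flight 1 in UTC: 11:15 AM + 2:00 = 1:15 PM on Jan 28.
+12 hours → arrive 1:15 AM UTC on Jan 29.
Flight 2 in UTC: 4:16 AM + 1:00 = 5:16 AM on Jan 29.
+12 hours 50 minutes → arrive 6:06 PM UTC on Jan 29.
Flight 1 lands earlier by 16 hours 51 minutes.

the first, by 16 hours 51 minutes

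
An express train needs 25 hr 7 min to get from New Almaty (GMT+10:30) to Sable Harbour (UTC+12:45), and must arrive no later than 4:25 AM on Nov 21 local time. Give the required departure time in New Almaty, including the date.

1:03 AM on November 20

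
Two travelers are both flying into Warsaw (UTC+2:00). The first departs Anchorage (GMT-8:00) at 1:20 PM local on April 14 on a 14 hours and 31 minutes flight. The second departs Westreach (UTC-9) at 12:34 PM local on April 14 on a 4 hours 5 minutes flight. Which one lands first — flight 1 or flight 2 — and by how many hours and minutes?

Flight 1 in UTC: 1:20 PM + 8:00 = 9:20 PM on Apr 14.
+14 hours and 31 minutes → arrive 11:51 AM UTC on Apr 15.
Flight 2 in UTC: 12:34 PM + 9:00 = 9:34 PM on Apr 14.
+4 hours 5 minutes → arrive 1:39 AM UTC on Apr 15.
Flight 2 lands earlier by 10 hours 12 minutes.

the second, by 10 hours 12 minutes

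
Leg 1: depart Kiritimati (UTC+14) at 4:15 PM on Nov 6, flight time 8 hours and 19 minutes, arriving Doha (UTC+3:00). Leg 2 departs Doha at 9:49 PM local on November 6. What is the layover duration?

8 hours 15 minutes

Convert departure to UTC: 4:15 PM − 14:00 = 2:15 AM UTC on Nov 6.
Add 8 hours and 19 minutes flight time → 10:34 AM UTC.
Doha is UTC+3:00, so local arrival = 10:34 AM + 3:00 = 1:34 PM on Nov 6.
Layover = 9:49 PM − 1:34 PM = 8 hours 15 minutes.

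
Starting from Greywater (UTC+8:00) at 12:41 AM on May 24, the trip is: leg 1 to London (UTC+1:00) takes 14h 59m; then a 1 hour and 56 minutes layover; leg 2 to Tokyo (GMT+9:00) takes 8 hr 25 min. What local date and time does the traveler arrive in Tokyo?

3:01 AM on May 25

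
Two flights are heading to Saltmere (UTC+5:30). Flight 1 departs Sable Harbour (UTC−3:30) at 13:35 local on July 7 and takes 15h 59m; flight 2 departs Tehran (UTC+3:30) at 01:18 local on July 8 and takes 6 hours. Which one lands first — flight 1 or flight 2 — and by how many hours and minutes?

Flight 1 in UTC: 13:35 + 3:30 = 17:05 on Jul 7.
+15 hours and 59 minutes → arrive 09:04 UTC on Jul 8.
Flight 2 in UTC: 01:18 − 3:30 = 21:48 on Jul 7.
+6 hours → arrive 03:48 UTC on Jul 8.
Flight 2 lands earlier by 5 hours 16 minutes.

the second, by 5 hours 16 minutes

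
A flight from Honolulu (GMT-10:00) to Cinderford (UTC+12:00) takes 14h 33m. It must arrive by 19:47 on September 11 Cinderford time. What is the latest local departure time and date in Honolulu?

Target arrival in UTC: 19:47 − 12:00 = 07:47 on Sep 11.
Subtract 14 hours 33 minutes → departure 17:14 UTC on Sep 10.
Honolulu is UTC−10:00: 17:14 − 10:00 = 07:14 on Sep 10.

07:14 on Sep 10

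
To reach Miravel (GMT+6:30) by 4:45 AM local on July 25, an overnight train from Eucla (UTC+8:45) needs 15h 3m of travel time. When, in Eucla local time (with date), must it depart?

3:57 PM on Jul 24

Target arrival in UTC: 4:45 AM − 6:30 = 10:15 PM on Jul 24.
Subtract 15 hours and 3 minutes → departure 7:12 AM UTC on Jul 24.
Eucla is UTC+8:45: 7:12 AM + 8:45 = 3:57 PM on Jul 24.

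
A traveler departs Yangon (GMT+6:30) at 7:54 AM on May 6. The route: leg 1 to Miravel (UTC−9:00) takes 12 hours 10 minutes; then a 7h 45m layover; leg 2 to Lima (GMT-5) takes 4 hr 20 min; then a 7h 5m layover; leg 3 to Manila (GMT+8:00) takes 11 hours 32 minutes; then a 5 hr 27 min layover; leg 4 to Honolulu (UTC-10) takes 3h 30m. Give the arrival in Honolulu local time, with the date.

7:13 PM on May 7

Convert departure to UTC: 7:54 AM − 6:30 = 1:24 AM UTC on May 6.
Add 12 hours 10 minutes leg 1 → 1:34 PM UTC.
Add 7 hours 45 minutes layover in Miravel → 9:19 PM UTC.
Add 4 hours and 20 minutes leg 2 → 1:39 AM UTC (May 7).
Add 7 hours and 5 minutes layover in Lima → 8:44 AM UTC.
Add 11 hours and 32 minutes leg 3 → 8:16 PM UTC.
Add 5 hours and 27 minutes layover in Manila → 1:43 AM UTC (May 8).
Add 3 hours 30 minutes leg 4 → 5:13 AM UTC.
Honolulu is UTC−10:00, so local arrival = 5:13 AM − 10:00 = 7:13 PM on May 7.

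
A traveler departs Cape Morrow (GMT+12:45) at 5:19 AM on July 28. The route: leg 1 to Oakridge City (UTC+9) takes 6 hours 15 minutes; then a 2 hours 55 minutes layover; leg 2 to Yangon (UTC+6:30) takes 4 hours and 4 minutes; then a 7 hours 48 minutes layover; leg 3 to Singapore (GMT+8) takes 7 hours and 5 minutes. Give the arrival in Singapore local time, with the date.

Convert departure to UTC: 5:19 AM − 12:45 = 4:34 PM UTC on Jul 27.
Add 6 hours and 15 minutes leg 1 → 10:49 PM UTC.
Add 2 hours 55 minutes layover in Oakridge City → 1:44 AM UTC (Jul 28).
Add 4 hours and 4 minutes leg 2 → 5:48 AM UTC.
Add 7 hours and 48 minutes layover in Yangon → 1:36 PM UTC.
Add 7 hours and 5 minutes leg 3 → 8:41 PM UTC.
Singapore is UTC+8:00, so local arrival = 8:41 PM + 8:00 = 4:41 AM on Jul 29.

4:41 AM on Jul 29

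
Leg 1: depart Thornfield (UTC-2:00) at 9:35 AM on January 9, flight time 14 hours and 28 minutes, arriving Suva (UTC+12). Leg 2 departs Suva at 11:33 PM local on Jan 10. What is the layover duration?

9 hours 30 minutes

Convert departure to UTC: 9:35 AM + 2:00 = 11:35 AM UTC on Jan 9.
Add 14 hours 28 minutes flight time → 2:03 AM UTC (Jan 10).
Suva is UTC+12:00, so local arrival = 2:03 AM + 12:00 = 2:03 PM on Jan 10.
Layover = 11:33 PM − 2:03 PM = 9 hours 30 minutes.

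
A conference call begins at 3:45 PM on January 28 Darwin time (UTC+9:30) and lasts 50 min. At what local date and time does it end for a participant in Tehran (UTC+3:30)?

10:35 AM on January 28

Convert start to UTC: 3:45 PM − 9:30 = 6:15 AM UTC on Jan 28.
Add 50 minutes duration → 7:05 AM UTC.
Tehran is UTC+3:30, so local end time = 7:05 AM + 3:30 = 10:35 AM on Jan 28.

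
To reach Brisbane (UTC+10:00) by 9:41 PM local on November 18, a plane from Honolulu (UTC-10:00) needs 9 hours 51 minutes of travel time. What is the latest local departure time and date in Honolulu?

3:50 PM on November 17

Target arrival in UTC: 9:41 PM − 10:00 = 11:41 AM on Nov 18.
Subtract 9 hours 51 minutes → departure 1:50 AM UTC on Nov 18.
Honolulu is UTC−10:00: 1:50 AM − 10:00 = 3:50 PM on Nov 17.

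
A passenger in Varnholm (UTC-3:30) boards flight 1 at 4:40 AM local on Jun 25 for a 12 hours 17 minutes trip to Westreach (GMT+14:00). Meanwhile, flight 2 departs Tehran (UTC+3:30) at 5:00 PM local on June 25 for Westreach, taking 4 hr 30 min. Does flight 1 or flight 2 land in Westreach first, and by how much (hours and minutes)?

Flight 1 in UTC: 4:40 AM + 3:30 = 8:10 AM on Jun 25.
+12 hours and 17 minutes → arrive 8:27 PM UTC on Jun 25.
Flight 2 in UTC: 5:00 PM − 3:30 = 1:30 PM on Jun 25.
+4 hours 30 minutes → arrive 6:00 PM UTC on Jun 25.
Flight 2 lands earlier by 2 hours 27 minutes.

the second, by 2 hours 27 minutes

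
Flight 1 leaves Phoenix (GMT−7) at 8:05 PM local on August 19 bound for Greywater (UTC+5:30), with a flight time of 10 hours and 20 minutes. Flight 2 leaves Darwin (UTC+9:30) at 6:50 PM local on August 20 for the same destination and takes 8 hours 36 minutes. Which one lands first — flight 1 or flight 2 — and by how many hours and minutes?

the first, by 4 hours 31 minutes

Flight 1 in UTC: 8:05 PM + 7:00 = 3:05 AM on Aug 20.
+10 hours 20 minutes → arrive 1:25 PM UTC on Aug 20.
Flight 2 in UTC: 6:50 PM − 9:30 = 9:20 AM on Aug 20.
+8 hours and 36 minutes → arrive 5:56 PM UTC on Aug 20.
Flight 1 lands earlier by 4 hours 31 minutes.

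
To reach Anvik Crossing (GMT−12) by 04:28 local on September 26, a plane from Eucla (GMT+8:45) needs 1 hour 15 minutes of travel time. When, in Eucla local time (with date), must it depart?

Target arrival in UTC: 04:28 + 12:00 = 16:28 on Sep 26.
Subtract 1 hour 15 minutes → departure 15:13 UTC on Sep 26.
Eucla is UTC+8:45: 15:13 + 8:45 = 23:58 on Sep 26.

23:58 on Sep 26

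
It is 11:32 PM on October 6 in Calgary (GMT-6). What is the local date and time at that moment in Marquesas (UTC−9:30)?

In UTC: 11:32 PM + 6:00 = 5:32 AM on Oct 7.
Marquesas is UTC−9:30: 5:32 AM − 9:30 = 8:02 PM on Oct 6.

8:02 PM on October 6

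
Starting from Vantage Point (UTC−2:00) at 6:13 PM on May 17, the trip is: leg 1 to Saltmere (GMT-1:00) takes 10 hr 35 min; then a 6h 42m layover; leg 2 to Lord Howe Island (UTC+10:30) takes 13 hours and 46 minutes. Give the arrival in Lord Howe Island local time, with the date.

1:46 PM on May 19

Convert departure to UTC: 6:13 PM + 2:00 = 8:13 PM UTC on May 17.
Add 10 hours 35 minutes leg 1 → 6:48 AM UTC (May 18).
Add 6 hours and 42 minutes layover in Saltmere → 1:30 PM UTC.
Add 13 hours 46 minutes leg 2 → 3:16 AM UTC (May 19).
Lord Howe Island is UTC+10:30, so local arrival = 3:16 AM + 10:30 = 1:46 PM on May 19.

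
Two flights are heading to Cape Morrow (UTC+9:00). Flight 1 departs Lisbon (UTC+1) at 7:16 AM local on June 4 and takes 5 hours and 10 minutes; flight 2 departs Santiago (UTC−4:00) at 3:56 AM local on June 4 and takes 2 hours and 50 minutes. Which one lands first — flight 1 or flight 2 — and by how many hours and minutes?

Flight 1 in UTC: 7:16 AM − 1:00 = 6:16 AM on Jun 4.
+5 hours 10 minutes → arrive 11:26 AM UTC on Jun 4.
Flight 2 in UTC: 3:56 AM + 4:00 = 7:56 AM on Jun 4.
+2 hours and 50 minutes → arrive 10:46 AM UTC on Jun 4.
Flight 2 lands earlier by 40 minutes.

the second, by 40 minutes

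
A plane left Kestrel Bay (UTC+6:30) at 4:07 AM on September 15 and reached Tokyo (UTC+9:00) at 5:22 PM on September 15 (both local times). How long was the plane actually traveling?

10 hours 45 minutes

Departure in UTC: 4:07 AM − 6:30 = 9:37 PM on Sep 14.
Arrival in UTC: 5:22 PM − 9:00 = 8:22 AM on Sep 15.
Elapsed = 8:22 AM − 9:37 PM (+1 day) = 10 hours 45 minutes.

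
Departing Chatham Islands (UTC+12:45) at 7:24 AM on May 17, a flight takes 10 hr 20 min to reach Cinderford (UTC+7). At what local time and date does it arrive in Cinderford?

11:59 AM on May 17

Convert departure to UTC: 7:24 AM − 12:45 = 6:39 PM UTC on May 16.
Add 10 hours 20 minutes travel time → 4:59 AM UTC (May 17).
Cinderford is UTC+7:00, so local arrival = 4:59 AM + 7:00 = 11:59 AM on May 17.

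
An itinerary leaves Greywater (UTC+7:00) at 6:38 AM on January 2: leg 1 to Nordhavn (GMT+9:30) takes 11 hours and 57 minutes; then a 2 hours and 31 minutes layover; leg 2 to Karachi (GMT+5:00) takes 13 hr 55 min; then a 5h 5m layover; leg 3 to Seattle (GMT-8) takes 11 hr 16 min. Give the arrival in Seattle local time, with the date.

Convert departure to UTC: 6:38 AM − 7:00 = 11:38 PM UTC on Jan 1.
Add 11 hours 57 minutes leg 1 → 11:35 AM UTC (Jan 2).
Add 2 hours 31 minutes layover in Nordhavn → 2:06 PM UTC.
Add 13 hours and 55 minutes leg 2 → 4:01 AM UTC (Jan 3).
Add 5 hours and 5 minutes layover in Karachi → 9:06 AM UTC.
Add 11 hours 16 minutes leg 3 → 8:22 PM UTC.
Seattle is UTC−8:00, so local arrival = 8:22 PM − 8:00 = 12:22 PM on Jan 3.

12:22 PM on January 3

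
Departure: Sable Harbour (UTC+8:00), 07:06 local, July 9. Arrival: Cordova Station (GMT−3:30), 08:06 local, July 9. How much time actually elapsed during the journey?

12 hours 30 minutes

Cordova Station is 11:30 behind Sable Harbour.
Clock-face elapsed time (ignoring zones) is 1 hour.
Actual elapsed = 1 hour + 11:30 = 12 hours 30 minutes.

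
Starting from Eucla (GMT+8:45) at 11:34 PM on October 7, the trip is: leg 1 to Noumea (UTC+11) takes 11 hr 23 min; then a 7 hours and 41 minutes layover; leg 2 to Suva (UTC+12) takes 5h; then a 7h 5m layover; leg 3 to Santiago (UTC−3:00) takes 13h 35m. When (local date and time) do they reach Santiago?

8:33 AM on October 9

Convert departure to UTC: 11:34 PM − 8:45 = 2:49 PM UTC on Oct 7.
Add 11 hours and 23 minutes leg 1 → 2:12 AM UTC (Oct 8).
Add 7 hours 41 minutes layover in Noumea → 9:53 AM UTC.
Add 5 hours leg 2 → 2:53 PM UTC.
Add 7 hours and 5 minutes layover in Suva → 9:58 PM UTC.
Add 13 hours 35 minutes leg 3 → 11:33 AM UTC (Oct 9).
Santiago is UTC−3:00, so local arrival = 11:33 AM − 3:00 = 8:33 AM on Oct 9.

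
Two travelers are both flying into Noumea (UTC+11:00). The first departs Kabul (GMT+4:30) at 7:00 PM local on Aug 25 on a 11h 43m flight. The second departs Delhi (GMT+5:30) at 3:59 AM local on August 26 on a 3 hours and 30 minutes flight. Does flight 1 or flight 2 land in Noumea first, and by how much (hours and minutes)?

Flight 1 in UTC: 7:00 PM − 4:30 = 2:30 PM on Aug 25.
+11 hours and 43 minutes → arrive 2:13 AM UTC on Aug 26.
Flight 2 in UTC: 3:59 AM − 5:30 = 10:29 PM on Aug 25.
+3 hours 30 minutes → arrive 1:59 AM UTC on Aug 26.
Flight 2 lands earlier by 14 minutes.

the second, by 14 minutes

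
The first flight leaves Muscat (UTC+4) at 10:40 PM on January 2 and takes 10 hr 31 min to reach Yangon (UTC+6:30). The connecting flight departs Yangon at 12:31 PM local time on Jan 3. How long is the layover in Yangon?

Convert departure to UTC: 10:40 PM − 4:00 = 6:40 PM UTC on Jan 2.
Add 10 hours 31 minutes flight time → 5:11 AM UTC (Jan 3).
Yangon is UTC+6:30, so local arrival = 5:11 AM + 6:30 = 11:41 AM on Jan 3.
Layover = 12:31 PM − 11:41 AM = 50 minutes.

50 minutes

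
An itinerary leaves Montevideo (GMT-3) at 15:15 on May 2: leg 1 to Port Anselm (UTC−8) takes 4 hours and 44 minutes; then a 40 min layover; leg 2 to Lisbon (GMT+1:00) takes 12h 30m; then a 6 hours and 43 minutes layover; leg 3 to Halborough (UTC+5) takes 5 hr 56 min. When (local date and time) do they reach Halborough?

Convert departure to UTC: 15:15 + 3:00 = 18:15 UTC on May 2.
Add 4 hours and 44 minutes leg 1 → 22:59 UTC.
Add 40 minutes layover in Port Anselm → 23:39 UTC.
Add 12 hours 30 minutes leg 2 → 12:09 UTC (May 3).
Add 6 hours 43 minutes layover in Lisbon → 18:52 UTC.
Add 5 hours and 56 minutes leg 3 → 00:48 UTC (May 4).
Halborough is UTC+5:00, so local arrival = 00:48 + 5:00 = 05:48 on May 4.

05:48 on May 4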